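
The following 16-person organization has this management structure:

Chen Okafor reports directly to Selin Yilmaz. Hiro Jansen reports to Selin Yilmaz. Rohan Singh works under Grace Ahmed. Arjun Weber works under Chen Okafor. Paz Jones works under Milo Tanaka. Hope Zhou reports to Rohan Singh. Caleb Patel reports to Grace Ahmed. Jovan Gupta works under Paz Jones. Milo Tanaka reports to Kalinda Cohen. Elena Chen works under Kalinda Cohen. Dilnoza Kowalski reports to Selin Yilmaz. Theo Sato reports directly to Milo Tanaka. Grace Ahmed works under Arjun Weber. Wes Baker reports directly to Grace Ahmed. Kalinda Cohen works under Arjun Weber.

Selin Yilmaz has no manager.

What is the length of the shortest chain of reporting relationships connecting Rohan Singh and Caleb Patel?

Rohan Singh is 1 level below Grace Ahmed, and Caleb Patel is 1 level below Grace Ahmed (their lowest common manager). The shortest path runs up from Rohan Singh to Grace Ahmed and back down to Caleb Patel: 1 + 1 = 2 links.

2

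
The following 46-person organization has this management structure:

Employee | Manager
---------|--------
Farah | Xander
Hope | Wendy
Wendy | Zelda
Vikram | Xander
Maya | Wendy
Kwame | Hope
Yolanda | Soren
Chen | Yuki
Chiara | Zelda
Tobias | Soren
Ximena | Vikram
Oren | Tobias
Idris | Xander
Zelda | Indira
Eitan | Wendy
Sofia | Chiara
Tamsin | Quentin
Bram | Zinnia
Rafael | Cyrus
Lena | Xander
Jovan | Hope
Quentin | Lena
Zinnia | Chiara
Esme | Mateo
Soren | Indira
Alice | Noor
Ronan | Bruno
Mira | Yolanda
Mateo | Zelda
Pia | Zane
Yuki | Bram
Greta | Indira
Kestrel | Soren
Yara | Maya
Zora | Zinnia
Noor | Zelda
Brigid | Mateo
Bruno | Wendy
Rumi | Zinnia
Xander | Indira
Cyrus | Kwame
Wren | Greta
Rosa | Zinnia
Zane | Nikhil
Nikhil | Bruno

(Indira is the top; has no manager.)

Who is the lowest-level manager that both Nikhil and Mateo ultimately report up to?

Zelda

Nikhil's chain of managers is Bruno, Wendy, Zelda, Indira. Mateo's chain of managers is Zelda, Indira. The first manager that appears in both chains is Zelda.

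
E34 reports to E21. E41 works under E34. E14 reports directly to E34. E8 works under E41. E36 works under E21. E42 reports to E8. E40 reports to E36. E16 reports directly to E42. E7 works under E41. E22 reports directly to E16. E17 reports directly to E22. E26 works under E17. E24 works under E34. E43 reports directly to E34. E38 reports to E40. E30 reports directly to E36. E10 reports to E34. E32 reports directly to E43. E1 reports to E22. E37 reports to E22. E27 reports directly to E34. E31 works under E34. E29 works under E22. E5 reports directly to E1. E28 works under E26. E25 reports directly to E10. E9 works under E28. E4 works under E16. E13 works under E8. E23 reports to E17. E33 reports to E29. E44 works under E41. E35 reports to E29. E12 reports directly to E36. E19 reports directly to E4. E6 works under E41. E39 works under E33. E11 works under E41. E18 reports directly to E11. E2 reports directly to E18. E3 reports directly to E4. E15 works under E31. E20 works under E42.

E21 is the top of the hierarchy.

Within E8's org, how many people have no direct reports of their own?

The people in E8's organization with no one reporting to them are E13, E20, E3, E19, E35, E39, E37, E5, E23, E9. That is 10.

10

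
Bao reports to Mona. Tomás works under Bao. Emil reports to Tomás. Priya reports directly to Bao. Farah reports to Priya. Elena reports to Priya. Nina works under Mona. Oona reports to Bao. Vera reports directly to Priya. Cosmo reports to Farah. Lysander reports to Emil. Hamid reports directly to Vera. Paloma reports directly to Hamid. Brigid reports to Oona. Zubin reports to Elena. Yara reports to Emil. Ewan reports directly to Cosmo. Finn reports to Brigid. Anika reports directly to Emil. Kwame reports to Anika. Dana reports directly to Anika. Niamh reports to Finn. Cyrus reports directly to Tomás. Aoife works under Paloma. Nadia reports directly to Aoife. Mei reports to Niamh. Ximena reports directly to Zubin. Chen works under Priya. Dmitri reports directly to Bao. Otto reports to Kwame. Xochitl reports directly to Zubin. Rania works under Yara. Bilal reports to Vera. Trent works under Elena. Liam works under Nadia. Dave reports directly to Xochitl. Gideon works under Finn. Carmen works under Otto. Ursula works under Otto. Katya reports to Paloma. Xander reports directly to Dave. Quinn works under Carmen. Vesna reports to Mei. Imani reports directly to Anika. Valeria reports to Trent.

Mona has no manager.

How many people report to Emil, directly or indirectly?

11

Emil directly manages Lysander, Yara, Anika. Lysander has no reports. Under Yara: Rania (1). Under Anika: Imani, Dana, Kwame, Otto, Ursula, Carmen, Quinn (7). So Emil's organization is 3 direct reports plus everyone under them: 1 + 2 + 8 = 11.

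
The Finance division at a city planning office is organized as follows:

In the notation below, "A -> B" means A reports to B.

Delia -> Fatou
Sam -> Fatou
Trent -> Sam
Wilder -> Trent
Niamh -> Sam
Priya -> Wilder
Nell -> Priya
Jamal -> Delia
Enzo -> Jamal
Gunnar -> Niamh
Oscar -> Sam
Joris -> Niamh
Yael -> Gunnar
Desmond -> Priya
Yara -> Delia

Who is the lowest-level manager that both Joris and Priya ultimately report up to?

Joris's chain of managers is Niamh, Sam, Fatou. Priya's chain of managers is Wilder, Trent, Sam, Fatou. The first manager that appears in both chains is Sam.

Sam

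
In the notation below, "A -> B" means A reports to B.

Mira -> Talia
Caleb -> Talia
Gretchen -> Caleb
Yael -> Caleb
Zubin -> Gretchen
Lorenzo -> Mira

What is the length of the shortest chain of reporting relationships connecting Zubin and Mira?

Zubin is 3 levels below Talia, and Mira is 1 level below Talia (their lowest common manager). The shortest path runs up from Zubin to Talia and back down to Mira: 3 + 1 = 4 links.

4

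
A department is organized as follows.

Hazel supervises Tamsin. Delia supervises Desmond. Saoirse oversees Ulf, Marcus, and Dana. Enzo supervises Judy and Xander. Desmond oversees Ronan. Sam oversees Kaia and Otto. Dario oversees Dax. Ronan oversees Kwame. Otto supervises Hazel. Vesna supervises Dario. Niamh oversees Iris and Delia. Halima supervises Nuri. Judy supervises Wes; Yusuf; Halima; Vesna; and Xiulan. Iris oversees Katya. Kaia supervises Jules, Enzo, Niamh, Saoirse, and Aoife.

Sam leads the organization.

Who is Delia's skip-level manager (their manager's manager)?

Delia reports to Niamh, and Niamh reports to Kaia. So Delia's skip-level manager is Kaia.

Kaia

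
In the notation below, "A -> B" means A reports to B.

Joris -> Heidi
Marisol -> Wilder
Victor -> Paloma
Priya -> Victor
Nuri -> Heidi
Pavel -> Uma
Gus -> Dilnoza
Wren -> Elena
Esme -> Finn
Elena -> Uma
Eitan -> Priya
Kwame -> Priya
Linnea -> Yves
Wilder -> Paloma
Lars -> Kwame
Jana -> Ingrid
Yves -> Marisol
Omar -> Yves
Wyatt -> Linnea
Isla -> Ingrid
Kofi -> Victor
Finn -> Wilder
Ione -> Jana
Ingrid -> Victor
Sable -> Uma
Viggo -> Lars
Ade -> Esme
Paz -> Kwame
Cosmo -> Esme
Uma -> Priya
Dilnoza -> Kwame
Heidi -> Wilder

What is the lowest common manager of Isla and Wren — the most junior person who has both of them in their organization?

Victor

Isla's chain of managers is Ingrid, Victor, Paloma. Wren's chain of managers is Elena, Uma, Priya, Victor, Paloma. The first manager that appears in both chains is Victor.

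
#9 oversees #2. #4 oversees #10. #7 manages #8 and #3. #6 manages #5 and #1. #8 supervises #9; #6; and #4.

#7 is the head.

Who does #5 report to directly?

#5 reports directly to #6.

#6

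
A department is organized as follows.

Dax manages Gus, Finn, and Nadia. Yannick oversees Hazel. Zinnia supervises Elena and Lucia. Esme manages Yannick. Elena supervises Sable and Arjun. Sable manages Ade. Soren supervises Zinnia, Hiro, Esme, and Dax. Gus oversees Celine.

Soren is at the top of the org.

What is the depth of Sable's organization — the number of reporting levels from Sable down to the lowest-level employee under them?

1

The longest chain under Sable runs Sable → Ade, which is 1 level below Sable.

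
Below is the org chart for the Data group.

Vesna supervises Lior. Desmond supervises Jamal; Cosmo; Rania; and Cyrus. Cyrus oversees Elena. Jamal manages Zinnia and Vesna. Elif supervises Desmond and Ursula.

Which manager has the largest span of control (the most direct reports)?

Direct-report counts: Elif has 2; Desmond has 4; Jamal has 2; Vesna has 1; Cyrus has 1. The largest is 4, held by Desmond.

Desmond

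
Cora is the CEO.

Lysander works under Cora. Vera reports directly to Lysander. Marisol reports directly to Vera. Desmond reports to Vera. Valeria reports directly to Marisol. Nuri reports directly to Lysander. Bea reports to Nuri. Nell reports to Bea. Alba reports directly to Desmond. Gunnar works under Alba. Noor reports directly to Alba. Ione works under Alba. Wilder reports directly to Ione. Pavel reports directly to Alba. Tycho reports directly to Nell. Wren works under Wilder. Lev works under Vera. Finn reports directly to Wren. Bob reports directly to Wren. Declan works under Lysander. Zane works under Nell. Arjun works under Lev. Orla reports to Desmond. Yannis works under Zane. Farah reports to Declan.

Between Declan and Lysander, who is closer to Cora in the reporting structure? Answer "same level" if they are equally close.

Declan is 2 levels below Cora; Lysander is 1. Lysander is higher.

Lysander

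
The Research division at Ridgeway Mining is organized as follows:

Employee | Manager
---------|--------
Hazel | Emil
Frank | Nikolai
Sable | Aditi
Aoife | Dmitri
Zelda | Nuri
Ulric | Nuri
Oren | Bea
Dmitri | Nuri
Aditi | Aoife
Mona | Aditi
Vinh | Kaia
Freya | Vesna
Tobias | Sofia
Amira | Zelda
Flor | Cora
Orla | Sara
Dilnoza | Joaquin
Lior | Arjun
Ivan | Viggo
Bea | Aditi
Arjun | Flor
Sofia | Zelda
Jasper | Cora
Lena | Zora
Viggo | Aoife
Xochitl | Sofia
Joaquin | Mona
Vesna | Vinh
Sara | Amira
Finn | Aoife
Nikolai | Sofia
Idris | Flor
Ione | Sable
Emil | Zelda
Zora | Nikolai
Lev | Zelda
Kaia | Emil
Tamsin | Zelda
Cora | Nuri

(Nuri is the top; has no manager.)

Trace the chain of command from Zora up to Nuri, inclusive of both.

Zora reports to Nikolai. Nikolai reports to Sofia. Sofia reports to Zelda. Zelda reports to Nuri. Nuri is at the top.

Zora -> Nikolai -> Sofia -> Zelda -> Nuri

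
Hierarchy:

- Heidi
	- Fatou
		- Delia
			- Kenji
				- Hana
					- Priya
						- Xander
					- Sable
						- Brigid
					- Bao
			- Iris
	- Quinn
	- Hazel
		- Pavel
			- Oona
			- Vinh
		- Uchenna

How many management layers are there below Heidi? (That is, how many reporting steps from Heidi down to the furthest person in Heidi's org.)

6

The longest chain under Heidi runs Heidi → Fatou → Delia → Kenji → Hana → Sable → Brigid, which is 6 levels below Heidi.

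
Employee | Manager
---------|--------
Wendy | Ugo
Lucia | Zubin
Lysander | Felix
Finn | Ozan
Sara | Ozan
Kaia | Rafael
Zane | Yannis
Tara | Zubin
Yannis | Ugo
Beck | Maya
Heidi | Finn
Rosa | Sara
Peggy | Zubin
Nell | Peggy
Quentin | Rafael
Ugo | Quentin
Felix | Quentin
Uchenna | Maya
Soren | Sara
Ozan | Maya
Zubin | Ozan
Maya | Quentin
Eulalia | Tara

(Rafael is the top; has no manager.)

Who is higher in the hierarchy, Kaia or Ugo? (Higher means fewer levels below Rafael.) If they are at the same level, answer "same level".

Kaia

Kaia is 1 level below Rafael; Ugo is 2. Kaia is higher.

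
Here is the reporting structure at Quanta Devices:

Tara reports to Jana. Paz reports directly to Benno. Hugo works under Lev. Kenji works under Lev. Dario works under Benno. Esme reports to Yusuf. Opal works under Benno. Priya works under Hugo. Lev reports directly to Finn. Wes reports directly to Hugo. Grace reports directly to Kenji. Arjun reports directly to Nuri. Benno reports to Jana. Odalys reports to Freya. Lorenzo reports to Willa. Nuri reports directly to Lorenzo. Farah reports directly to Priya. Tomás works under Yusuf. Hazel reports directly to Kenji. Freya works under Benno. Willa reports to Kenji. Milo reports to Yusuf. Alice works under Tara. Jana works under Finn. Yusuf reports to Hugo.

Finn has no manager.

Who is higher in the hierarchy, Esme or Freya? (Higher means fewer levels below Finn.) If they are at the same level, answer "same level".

Esme is 4 levels below Finn; Freya is 3. Freya is higher.

Freya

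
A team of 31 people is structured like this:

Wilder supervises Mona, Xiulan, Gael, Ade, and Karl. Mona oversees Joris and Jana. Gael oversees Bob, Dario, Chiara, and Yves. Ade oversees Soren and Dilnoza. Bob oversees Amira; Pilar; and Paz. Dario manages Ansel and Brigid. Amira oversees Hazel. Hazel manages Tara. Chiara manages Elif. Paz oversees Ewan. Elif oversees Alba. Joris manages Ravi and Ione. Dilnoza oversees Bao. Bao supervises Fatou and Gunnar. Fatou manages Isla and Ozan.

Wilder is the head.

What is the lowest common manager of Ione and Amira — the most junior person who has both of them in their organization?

Wilder

Ione's chain of managers is Joris, Mona, Wilder. Amira's chain of managers is Bob, Gael, Wilder. The first manager that appears in both chains is Wilder.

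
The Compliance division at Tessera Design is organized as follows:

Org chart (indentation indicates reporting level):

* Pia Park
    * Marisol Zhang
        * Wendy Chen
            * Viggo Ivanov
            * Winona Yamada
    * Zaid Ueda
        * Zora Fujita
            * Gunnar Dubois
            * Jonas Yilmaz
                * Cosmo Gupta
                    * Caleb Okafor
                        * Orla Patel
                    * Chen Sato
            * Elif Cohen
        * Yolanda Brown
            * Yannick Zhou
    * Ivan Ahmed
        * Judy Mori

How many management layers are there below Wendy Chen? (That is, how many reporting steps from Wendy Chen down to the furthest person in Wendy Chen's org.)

1

The longest chain under Wendy Chen runs Wendy Chen → Winona Yamada, which is 1 level below Wendy Chen.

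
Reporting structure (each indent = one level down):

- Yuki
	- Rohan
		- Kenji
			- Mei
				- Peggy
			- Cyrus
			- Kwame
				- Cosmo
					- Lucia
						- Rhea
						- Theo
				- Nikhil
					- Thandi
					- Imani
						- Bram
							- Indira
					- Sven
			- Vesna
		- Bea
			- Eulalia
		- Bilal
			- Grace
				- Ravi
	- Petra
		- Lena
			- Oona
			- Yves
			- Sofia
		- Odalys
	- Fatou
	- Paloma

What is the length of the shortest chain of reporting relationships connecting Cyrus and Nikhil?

3

Cyrus is 1 level below Kenji, and Nikhil is 2 levels below Kenji (their lowest common manager). The shortest path runs up from Cyrus to Kenji and back down to Nikhil: 1 + 2 = 3 links.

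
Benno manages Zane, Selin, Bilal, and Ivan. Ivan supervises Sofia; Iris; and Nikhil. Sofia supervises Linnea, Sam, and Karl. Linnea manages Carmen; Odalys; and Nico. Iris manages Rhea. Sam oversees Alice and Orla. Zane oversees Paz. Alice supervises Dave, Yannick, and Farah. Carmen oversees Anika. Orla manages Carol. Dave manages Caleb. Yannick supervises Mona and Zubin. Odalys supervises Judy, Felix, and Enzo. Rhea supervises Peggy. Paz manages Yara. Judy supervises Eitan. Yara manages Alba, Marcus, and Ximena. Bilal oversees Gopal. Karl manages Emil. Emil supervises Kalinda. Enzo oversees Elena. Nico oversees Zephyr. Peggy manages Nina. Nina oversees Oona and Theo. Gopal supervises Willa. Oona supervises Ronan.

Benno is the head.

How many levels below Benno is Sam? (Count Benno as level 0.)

Chain from Sam up to Benno: Sam → Sofia → Ivan → Benno. That is 3 steps up, so Sam is 3 levels below Benno.

3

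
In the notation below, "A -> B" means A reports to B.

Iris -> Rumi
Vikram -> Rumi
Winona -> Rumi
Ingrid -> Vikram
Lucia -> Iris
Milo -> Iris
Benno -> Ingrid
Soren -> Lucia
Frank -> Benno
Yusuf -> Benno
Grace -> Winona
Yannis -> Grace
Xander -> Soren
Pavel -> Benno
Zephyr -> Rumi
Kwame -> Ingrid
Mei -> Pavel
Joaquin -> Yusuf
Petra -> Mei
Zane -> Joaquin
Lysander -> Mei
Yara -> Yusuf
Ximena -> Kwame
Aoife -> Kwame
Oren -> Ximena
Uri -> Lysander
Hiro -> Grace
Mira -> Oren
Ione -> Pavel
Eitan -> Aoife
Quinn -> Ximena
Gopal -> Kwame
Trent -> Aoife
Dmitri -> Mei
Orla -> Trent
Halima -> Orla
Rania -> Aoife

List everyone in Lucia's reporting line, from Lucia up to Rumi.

Lucia -> Iris -> Rumi

Lucia reports to Iris. Iris reports to Rumi. Rumi is at the top.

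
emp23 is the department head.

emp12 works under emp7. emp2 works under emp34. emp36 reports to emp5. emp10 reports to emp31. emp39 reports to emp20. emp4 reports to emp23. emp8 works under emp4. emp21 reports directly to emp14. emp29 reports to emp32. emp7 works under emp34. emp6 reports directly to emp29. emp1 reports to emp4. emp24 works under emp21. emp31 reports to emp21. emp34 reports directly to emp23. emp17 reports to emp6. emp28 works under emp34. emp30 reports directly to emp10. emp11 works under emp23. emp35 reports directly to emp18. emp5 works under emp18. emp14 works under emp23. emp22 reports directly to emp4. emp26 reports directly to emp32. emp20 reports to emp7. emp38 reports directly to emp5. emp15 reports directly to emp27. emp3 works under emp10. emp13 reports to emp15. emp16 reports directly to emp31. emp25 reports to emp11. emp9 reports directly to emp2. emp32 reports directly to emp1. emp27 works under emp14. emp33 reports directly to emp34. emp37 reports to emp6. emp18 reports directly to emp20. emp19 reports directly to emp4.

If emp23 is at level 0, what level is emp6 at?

5

Chain from emp6 up to emp23: emp6 → emp29 → emp32 → emp1 → emp4 → emp23. That is 5 steps up, so emp6 is 5 levels below emp23.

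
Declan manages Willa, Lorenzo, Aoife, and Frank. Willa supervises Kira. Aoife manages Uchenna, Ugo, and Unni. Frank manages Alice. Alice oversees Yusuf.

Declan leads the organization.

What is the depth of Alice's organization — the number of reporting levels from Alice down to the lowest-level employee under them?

1

The longest chain under Alice runs Alice → Yusuf, which is 1 level below Alice.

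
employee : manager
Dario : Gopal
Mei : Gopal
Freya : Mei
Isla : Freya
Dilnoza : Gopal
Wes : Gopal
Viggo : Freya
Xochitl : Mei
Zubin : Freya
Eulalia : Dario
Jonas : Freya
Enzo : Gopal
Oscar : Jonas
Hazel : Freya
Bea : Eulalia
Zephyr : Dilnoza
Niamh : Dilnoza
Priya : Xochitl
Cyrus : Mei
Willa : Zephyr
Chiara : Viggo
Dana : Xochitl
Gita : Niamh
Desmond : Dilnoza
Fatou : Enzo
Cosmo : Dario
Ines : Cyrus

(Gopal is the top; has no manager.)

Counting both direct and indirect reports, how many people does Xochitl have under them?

Xochitl directly manages Priya, Dana. Priya has no reports. Dana has no reports. So Xochitl's organization is 2 direct reports plus everyone under them: 1 + 1 = 2.

2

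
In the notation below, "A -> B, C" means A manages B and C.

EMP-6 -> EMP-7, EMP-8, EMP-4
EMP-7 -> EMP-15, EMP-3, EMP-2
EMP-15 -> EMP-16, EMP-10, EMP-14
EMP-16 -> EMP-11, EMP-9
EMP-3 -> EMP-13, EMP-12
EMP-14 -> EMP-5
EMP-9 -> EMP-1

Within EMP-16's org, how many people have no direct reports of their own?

2

The people in EMP-16's organization with no one reporting to them are EMP-1, EMP-11. That is 2.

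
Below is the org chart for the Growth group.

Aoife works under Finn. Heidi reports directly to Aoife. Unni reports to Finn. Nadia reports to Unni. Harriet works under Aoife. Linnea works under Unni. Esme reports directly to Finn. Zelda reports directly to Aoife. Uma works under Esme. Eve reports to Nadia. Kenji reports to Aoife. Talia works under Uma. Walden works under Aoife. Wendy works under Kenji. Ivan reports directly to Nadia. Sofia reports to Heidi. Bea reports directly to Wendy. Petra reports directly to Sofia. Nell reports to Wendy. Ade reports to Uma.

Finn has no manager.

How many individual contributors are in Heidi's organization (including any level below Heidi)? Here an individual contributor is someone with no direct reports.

The only person in Heidi's organization with no one reporting to them is Petra. That is 1.

1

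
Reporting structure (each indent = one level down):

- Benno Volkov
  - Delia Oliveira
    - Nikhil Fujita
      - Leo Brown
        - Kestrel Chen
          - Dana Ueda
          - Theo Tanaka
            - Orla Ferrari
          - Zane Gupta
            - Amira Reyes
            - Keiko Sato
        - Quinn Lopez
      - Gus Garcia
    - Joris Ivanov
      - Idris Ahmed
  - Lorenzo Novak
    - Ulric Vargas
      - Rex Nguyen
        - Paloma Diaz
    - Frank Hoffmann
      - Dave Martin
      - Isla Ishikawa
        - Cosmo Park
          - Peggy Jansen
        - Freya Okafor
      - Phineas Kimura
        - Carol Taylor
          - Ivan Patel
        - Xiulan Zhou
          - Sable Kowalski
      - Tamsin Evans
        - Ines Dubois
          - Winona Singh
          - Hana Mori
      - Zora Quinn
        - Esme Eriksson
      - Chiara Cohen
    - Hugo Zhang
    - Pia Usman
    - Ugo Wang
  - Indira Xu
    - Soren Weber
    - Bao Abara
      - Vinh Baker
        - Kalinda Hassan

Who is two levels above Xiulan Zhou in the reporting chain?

Xiulan Zhou reports to Phineas Kimura, and Phineas Kimura reports to Frank Hoffmann. So Xiulan Zhou's skip-level manager is Frank Hoffmann.

Frank Hoffmann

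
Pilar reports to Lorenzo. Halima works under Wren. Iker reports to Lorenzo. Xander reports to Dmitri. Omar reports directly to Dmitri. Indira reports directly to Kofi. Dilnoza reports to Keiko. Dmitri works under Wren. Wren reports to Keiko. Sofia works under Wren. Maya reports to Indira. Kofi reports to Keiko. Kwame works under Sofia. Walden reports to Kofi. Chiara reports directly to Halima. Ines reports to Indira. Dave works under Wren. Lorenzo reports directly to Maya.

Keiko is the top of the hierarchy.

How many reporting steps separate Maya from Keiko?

Chain from Maya up to Keiko: Maya → Indira → Kofi → Keiko. That is 3 steps up, so Maya is 3 levels below Keiko.

3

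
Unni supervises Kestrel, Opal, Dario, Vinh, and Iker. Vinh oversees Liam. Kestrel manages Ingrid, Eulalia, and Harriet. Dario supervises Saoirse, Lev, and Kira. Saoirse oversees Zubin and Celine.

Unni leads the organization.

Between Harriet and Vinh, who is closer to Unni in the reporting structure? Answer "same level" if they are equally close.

Harriet is 2 levels below Unni; Vinh is 1. Vinh is higher.

Vinh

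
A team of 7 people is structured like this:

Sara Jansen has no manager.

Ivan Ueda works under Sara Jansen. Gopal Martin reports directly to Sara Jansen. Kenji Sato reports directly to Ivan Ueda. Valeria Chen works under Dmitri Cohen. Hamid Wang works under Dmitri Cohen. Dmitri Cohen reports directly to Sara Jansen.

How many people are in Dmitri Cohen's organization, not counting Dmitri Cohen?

2

Dmitri Cohen directly manages Hamid Wang, Valeria Chen. Hamid Wang has no reports. Valeria Chen has no reports. So Dmitri Cohen's organization is 2 direct reports plus everyone under them: 1 + 1 = 2.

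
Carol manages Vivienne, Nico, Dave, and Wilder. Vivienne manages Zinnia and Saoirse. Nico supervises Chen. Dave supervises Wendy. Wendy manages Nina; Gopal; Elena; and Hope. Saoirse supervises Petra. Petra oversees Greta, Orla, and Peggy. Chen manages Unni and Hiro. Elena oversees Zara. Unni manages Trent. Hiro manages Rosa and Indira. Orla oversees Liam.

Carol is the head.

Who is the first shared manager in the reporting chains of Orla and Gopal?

Carol

Orla's chain of managers is Petra, Saoirse, Vivienne, Carol. Gopal's chain of managers is Wendy, Dave, Carol. The first manager that appears in both chains is Carol.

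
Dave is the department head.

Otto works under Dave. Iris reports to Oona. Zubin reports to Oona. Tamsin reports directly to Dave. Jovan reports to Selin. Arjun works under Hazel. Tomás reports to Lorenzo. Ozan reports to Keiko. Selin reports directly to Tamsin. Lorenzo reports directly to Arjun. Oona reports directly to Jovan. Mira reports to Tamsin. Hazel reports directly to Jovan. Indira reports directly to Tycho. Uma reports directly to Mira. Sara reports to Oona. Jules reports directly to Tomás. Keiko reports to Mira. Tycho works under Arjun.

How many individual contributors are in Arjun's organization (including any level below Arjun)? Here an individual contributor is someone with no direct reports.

2

The people in Arjun's organization with no one reporting to them are Jules, Indira. That is 2.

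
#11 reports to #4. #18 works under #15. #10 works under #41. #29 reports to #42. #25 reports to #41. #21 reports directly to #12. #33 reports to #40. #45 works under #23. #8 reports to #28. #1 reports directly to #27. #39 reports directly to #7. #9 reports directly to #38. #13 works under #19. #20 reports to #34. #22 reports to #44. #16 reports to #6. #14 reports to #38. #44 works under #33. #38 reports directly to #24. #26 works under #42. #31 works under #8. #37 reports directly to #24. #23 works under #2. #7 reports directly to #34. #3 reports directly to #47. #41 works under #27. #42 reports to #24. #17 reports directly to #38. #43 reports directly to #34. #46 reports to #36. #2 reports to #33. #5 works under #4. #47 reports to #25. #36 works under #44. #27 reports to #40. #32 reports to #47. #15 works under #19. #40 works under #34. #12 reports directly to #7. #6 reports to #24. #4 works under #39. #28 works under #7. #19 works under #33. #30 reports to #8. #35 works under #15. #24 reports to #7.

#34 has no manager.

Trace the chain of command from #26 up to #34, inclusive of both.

#26 reports to #42. #42 reports to #24. #24 reports to #7. #7 reports to #34. #34 is at the top.

#26 -> #42 -> #24 -> #7 -> #34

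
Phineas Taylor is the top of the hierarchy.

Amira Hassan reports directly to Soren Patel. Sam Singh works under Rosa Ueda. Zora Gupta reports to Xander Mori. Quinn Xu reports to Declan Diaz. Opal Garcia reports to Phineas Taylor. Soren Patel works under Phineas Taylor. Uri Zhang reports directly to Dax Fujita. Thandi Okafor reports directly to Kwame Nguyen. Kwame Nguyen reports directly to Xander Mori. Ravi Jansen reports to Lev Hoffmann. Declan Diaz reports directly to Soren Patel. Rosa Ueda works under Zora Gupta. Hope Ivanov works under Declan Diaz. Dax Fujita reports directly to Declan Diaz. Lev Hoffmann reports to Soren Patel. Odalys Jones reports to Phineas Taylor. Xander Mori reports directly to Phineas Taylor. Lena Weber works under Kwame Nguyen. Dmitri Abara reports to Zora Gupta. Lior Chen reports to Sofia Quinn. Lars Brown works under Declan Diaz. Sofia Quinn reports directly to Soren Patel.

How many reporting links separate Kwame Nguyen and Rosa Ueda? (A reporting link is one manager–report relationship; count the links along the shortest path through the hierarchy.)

3

Kwame Nguyen is 1 level below Xander Mori, and Rosa Ueda is 2 levels below Xander Mori (their lowest common manager). The shortest path runs up from Kwame Nguyen to Xander Mori and back down to Rosa Ueda: 1 + 2 = 3 links.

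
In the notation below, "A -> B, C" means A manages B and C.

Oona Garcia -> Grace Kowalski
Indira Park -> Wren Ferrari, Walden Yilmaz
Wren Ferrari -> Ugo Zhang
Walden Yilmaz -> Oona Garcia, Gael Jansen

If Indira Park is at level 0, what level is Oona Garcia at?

2

Chain from Oona Garcia up to Indira Park: Oona Garcia → Walden Yilmaz → Indira Park. That is 2 steps up, so Oona Garcia is 2 levels below Indira Park.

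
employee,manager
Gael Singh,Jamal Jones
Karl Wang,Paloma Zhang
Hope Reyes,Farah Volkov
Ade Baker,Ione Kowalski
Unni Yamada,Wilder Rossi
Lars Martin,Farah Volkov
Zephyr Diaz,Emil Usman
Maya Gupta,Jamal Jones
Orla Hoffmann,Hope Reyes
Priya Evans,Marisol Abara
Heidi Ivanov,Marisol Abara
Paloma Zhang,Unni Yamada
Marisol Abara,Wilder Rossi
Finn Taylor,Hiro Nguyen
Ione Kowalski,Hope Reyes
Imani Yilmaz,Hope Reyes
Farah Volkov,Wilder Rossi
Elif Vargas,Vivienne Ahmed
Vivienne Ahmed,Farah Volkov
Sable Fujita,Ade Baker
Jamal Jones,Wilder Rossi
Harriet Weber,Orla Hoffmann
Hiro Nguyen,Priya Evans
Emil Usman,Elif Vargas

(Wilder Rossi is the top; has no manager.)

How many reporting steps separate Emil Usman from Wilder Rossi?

4

Chain from Emil Usman up to Wilder Rossi: Emil Usman → Elif Vargas → Vivienne Ahmed → Farah Volkov → Wilder Rossi. That is 4 steps up, so Emil Usman is 4 levels below Wilder Rossi.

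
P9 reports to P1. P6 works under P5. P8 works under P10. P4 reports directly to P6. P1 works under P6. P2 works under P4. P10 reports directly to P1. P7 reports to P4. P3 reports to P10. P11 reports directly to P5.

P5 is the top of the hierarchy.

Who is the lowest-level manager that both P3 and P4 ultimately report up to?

P6

P3's chain of managers is P10, P1, P6, P5. P4's chain of managers is P6, P5. The first manager that appears in both chains is P6.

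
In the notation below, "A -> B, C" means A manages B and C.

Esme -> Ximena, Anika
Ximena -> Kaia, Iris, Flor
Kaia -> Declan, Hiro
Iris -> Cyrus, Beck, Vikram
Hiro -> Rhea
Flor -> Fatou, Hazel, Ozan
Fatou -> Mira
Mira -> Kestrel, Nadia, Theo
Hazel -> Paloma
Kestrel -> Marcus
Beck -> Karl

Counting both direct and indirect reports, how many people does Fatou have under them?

5

Fatou directly manages Mira. Under Mira: Theo, Nadia, Kestrel, Marcus (4). That's 5 in total.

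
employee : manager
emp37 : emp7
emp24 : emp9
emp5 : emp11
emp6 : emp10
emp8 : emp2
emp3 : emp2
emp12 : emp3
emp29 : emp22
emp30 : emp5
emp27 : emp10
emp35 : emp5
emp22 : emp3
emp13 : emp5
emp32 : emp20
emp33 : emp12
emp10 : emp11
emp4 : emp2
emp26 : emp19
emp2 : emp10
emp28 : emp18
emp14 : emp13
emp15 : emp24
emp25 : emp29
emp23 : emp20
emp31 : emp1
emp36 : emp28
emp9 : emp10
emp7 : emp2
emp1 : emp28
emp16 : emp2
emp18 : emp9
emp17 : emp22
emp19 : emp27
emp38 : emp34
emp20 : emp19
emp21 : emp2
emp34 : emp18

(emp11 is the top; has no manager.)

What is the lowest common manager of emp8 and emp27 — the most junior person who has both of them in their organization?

emp8's chain of managers is emp2, emp10, emp11. emp27's chain of managers is emp10, emp11. The first manager that appears in both chains is emp10.

emp10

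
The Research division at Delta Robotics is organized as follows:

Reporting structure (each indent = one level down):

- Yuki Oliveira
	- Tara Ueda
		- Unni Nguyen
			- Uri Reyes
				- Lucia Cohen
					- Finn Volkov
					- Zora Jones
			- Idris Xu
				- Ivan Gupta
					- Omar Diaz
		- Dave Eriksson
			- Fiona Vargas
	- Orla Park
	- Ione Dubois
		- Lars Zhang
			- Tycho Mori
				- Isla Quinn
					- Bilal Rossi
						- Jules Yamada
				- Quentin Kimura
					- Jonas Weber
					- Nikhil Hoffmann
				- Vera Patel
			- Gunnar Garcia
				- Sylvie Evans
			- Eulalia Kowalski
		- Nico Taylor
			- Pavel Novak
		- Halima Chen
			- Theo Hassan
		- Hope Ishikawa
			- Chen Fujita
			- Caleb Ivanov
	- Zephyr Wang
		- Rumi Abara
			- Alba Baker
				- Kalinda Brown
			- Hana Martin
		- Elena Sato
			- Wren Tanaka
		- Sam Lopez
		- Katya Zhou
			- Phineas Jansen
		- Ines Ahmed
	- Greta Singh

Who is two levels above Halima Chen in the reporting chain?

Halima Chen reports to Ione Dubois, and Ione Dubois reports to Yuki Oliveira. So Halima Chen's skip-level manager is Yuki Oliveira.

Yuki Oliveira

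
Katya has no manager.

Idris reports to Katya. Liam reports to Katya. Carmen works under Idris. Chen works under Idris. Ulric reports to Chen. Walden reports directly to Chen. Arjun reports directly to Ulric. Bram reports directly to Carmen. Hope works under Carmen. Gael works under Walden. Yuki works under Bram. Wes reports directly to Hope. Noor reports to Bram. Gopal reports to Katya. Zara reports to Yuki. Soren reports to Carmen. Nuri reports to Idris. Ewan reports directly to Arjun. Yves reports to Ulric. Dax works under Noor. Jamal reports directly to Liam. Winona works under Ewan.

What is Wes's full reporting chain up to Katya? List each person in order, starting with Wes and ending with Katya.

Wes -> Hope -> Carmen -> Idris -> Katya

Wes reports to Hope. Hope reports to Carmen. Carmen reports to Idris. Idris reports to Katya. Katya is at the top.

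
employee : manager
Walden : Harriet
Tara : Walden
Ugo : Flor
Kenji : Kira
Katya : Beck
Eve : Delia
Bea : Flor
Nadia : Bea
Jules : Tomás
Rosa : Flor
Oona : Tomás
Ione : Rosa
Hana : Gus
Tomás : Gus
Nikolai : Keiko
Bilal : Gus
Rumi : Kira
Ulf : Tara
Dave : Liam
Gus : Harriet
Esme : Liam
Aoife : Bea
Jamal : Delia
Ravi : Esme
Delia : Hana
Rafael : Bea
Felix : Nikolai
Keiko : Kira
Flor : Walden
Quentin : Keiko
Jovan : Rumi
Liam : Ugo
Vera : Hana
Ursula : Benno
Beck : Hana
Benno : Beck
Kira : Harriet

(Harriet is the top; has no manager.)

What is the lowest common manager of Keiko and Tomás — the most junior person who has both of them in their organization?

Harriet

Keiko's chain of managers is Kira, Harriet. Tomás's chain of managers is Gus, Harriet. The first manager that appears in both chains is Harriet.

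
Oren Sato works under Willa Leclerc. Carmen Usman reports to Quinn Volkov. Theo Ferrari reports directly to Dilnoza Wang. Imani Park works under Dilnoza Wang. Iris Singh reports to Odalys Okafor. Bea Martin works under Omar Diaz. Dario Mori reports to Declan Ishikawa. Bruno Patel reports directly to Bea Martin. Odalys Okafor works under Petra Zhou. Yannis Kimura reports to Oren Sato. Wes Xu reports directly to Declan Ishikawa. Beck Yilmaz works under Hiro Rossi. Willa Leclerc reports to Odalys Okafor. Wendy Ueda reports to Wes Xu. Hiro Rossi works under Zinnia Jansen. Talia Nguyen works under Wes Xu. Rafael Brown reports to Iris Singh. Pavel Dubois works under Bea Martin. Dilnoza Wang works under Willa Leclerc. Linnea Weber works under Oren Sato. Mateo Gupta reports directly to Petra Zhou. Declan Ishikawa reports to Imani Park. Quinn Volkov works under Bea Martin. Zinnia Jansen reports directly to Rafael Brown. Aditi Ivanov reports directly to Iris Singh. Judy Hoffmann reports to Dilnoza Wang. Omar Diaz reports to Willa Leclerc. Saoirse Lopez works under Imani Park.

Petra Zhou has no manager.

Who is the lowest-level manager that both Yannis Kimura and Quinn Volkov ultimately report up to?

Yannis Kimura's chain of managers is Oren Sato, Willa Leclerc, Odalys Okafor, Petra Zhou. Quinn Volkov's chain of managers is Bea Martin, Omar Diaz, Willa Leclerc, Odalys Okafor, Petra Zhou. The first manager that appears in both chains is Willa Leclerc.

Willa Leclerc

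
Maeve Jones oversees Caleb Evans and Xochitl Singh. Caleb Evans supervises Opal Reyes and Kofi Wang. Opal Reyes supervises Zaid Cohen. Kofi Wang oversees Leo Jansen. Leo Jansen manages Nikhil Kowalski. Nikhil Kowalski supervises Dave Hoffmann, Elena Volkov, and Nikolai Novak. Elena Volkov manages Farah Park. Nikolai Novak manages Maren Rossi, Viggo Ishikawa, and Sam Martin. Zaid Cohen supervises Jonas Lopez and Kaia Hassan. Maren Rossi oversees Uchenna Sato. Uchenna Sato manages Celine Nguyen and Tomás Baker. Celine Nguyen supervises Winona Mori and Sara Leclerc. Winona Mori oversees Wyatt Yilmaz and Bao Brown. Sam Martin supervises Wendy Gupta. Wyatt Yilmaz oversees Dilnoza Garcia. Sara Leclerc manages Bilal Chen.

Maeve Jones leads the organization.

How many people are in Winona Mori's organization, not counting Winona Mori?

3

Winona Mori directly manages Bao Brown, Wyatt Yilmaz. Bao Brown has no reports. Under Wyatt Yilmaz: Dilnoza Garcia (1). So Winona Mori's organization is 2 direct reports plus everyone under them: 1 + 2 = 3.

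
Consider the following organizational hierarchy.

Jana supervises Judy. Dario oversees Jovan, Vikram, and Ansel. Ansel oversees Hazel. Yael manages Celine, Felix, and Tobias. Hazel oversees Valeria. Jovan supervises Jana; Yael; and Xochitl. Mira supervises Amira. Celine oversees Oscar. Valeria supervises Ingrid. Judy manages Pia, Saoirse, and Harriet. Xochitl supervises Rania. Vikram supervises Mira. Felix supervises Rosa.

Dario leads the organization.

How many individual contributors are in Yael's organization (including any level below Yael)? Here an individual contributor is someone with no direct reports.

The people in Yael's organization with no one reporting to them are Tobias, Rosa, Oscar. That is 3.

3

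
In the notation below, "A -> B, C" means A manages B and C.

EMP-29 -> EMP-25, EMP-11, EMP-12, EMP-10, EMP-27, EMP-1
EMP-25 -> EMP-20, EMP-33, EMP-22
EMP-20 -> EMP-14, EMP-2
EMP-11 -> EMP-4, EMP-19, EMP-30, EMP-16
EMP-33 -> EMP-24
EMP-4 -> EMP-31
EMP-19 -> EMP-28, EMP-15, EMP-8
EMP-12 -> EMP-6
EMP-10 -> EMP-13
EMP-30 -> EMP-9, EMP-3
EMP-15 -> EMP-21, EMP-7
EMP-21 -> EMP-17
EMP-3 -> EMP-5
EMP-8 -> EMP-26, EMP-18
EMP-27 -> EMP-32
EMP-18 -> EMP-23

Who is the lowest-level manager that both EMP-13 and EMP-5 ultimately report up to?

EMP-13's chain of managers is EMP-10, EMP-29. EMP-5's chain of managers is EMP-3, EMP-30, EMP-11, EMP-29. The first manager that appears in both chains is EMP-29.

EMP-29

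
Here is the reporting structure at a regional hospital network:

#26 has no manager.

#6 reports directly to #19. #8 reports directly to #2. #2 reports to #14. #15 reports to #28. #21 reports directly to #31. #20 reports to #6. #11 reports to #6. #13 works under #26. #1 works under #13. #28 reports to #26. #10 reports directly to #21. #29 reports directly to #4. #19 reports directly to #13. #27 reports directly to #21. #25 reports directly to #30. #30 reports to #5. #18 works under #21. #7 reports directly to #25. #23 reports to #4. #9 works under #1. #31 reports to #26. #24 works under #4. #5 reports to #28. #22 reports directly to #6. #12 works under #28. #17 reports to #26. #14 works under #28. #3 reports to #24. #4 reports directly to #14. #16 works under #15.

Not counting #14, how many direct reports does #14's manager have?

3

#14 reports to #28. #28's other direct reports are #15, #5, #12 — 3 peers.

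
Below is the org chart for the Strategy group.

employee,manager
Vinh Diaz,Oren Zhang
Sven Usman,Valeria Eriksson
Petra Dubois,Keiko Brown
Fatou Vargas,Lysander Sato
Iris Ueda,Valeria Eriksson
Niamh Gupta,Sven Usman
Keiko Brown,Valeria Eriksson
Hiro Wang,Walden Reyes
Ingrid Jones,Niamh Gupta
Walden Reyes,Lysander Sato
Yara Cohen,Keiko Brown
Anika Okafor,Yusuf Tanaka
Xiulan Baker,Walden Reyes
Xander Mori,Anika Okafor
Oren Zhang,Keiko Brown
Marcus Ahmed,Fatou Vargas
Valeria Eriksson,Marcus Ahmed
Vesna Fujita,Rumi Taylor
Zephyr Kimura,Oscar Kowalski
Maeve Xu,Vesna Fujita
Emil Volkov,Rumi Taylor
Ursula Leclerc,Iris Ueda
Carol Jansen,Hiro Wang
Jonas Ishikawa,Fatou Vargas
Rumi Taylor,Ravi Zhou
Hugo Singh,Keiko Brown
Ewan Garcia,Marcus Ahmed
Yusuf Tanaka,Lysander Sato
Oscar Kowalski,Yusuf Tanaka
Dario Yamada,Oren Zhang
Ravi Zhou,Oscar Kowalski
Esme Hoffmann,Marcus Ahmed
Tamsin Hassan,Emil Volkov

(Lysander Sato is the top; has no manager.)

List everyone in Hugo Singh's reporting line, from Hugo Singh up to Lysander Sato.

Hugo Singh reports to Keiko Brown. Keiko Brown reports to Valeria Eriksson. Valeria Eriksson reports to Marcus Ahmed. Marcus Ahmed reports to Fatou Vargas. Fatou Vargas reports to Lysander Sato. Lysander Sato is at the top.

Hugo Singh -> Keiko Brown -> Valeria Eriksson -> Marcus Ahmed -> Fatou Vargas -> Lysander Sato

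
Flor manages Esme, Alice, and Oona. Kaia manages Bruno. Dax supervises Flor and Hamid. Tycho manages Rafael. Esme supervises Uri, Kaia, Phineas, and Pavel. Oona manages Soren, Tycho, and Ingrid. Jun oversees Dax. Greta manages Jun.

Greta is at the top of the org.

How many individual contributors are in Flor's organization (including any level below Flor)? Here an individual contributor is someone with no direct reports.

The people in Flor's organization with no one reporting to them are Ingrid, Rafael, Soren, Alice, Phineas, Uri, Pavel, Bruno. That is 8.

8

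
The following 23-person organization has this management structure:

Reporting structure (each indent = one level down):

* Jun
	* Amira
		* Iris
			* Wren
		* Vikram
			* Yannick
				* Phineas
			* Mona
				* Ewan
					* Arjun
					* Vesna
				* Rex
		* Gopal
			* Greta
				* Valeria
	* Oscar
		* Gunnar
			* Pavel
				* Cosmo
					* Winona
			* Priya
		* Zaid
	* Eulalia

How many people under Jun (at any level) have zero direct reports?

10

The people in Jun's organization with no one reporting to them are Eulalia, Zaid, Priya, Winona, Valeria, Rex, Vesna, Arjun, Phineas, Wren. That is 10.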